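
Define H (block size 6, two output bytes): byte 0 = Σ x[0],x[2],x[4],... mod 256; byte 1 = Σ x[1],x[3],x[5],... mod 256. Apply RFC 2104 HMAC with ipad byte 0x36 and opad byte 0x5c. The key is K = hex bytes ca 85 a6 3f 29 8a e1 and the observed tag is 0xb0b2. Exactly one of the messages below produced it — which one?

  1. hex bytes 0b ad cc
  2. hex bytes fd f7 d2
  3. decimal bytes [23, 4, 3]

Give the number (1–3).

3

Key hex bytes ca 85 a6 3f 29 8a e1 is 7 bytes > B = 6, so hash it first: H(key) = 7a 4e, then zero-pad to 6 bytes: K' = 7a 4e 00 00 00 00.
K' ⊕ ipad = 4c 78 36 36 36 36; K' ⊕ opad = 26 12 5c 5c 5c 5c.
m1: inner = H(4c 78 36 36 36 36 0b ad cc) = 8f 91; tag = H(26 12 5c 5c 5c 5c 8f 91) = 6d5b
m2: inner = H(4c 78 36 36 36 36 fd f7 d2) = 87 db; tag = H(26 12 5c 5c 5c 5c 87 db) = 65a5
m3: inner = H(4c 78 36 36 36 36 17 04 03) = d2 e8; tag = H(26 12 5c 5c 5c 5c d2 e8) = b0b2 ← matches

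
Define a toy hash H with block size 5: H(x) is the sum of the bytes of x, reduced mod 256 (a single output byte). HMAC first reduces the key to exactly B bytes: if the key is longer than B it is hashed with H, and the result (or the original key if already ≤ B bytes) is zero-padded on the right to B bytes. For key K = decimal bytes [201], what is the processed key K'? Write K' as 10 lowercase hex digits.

c900000000

Key decimal bytes [201] = c9 is 1 byte ≤ B = 5; zero-pad to 5 bytes: K' = c9 00 00 00 00.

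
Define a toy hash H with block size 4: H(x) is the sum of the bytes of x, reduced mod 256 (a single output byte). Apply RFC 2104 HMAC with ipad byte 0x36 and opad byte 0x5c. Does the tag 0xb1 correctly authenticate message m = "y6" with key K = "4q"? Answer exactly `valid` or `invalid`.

valid

Key "4q" = 34 71 is 2 bytes ≤ B = 4; zero-pad to 4 bytes: K' = 34 71 00 00.
K' ⊕ ipad = 02 47 36 36; K' ⊕ opad = 68 2d 5c 5c.
Inner hash: sum = 2+71+54+54+121+54 = 356; mod 256 = 100 → 64.
Outer hash (recomputed tag): sum = 104+45+92+92+100 = 433; mod 256 = 177 → b1.
Recomputed tag = b1; claimed = b1 → match.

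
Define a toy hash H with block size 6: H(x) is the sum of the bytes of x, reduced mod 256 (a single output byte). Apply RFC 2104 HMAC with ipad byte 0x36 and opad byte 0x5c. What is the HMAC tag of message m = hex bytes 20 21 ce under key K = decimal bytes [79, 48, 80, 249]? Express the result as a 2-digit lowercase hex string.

Key decimal bytes [79, 48, 80, 249] = 4f 30 50 f9 is 4 bytes ≤ B = 6; zero-pad to 6 bytes: K' = 4f 30 50 f9 00 00.
K' ⊕ ipad = 79 06 66 cf 36 36.  K' ⊕ opad = 13 6c 0c a5 5c 5c.
Inner input = (K'⊕ipad) ∥ m = 79 06 66 cf 36 36 ∥ 20 21 ce.
Inner hash: sum = 121+6+102+207+54+54+32+33+206 = 815; mod 256 = 47 → 2f.
Outer input = (K'⊕opad) ∥ inner = 13 6c 0c a5 5c 5c ∥ 2f.
Outer hash (tag): sum = 19+108+12+165+92+92+47 = 535; mod 256 = 23 → 17.

17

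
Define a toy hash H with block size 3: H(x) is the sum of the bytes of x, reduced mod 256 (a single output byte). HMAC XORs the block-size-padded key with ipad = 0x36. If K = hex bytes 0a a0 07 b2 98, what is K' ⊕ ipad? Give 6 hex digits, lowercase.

Key hex bytes 0a a0 07 b2 98 is 5 bytes > B = 3, so hash it first: H(key) = fb, then zero-pad to 3 bytes: K' = fb 00 00.
XOR each byte with 0x36: fb⊕36=cd, 00⊕36=36, 00⊕36=36.

cd3636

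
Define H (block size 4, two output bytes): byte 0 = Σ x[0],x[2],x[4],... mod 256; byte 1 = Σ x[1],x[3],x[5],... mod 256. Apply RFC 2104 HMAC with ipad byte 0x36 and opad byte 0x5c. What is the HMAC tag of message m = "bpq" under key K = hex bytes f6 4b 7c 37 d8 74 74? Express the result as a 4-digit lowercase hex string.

cf6c

Key hex bytes f6 4b 7c 37 d8 74 74 is 7 bytes > B = 4, so hash it first: H(key) = be f6, then zero-pad to 4 bytes: K' = be f6 00 00.
K' ⊕ ipad = 88 c0 36 36.  K' ⊕ opad = e2 aa 5c 5c.
Inner input = (K'⊕ipad) ∥ m = 88 c0 36 36 ∥ 62 70 71.
Inner hash: even-index sum = 401 mod 256 = 145; odd-index sum = 358 mod 256 = 102 → 91 66.
Outer input = (K'⊕opad) ∥ inner = e2 aa 5c 5c ∥ 91 66.
Outer hash (tag): even-index sum = 463 mod 256 = 207; odd-index sum = 364 mod 256 = 108 → cf 6c.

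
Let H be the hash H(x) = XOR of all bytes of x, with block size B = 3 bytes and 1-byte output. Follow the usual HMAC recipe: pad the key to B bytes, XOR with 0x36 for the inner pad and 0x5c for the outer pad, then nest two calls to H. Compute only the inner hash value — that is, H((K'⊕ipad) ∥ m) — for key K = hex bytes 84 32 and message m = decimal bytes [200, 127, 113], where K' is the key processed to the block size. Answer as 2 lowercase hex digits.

Key hex bytes 84 32 is 2 bytes ≤ B = 3; zero-pad to 3 bytes: K' = 84 32 00.
K' ⊕ ipad = b2 04 36.
Inner input = b2 04 36 ∥ c8 7f 71.
Inner hash: XOR b2⊕04⊕36⊕c8⊕7f⊕71 = 46.

46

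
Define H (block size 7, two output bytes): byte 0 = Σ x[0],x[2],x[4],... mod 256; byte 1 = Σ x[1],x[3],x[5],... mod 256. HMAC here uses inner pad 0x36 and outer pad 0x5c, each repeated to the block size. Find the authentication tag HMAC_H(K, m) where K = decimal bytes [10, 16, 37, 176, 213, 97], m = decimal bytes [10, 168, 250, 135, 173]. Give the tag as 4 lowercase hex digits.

Key decimal bytes [10, 16, 37, 176, 213, 97] = 0a 10 25 b0 d5 61 is 6 bytes ≤ B = 7; zero-pad to 7 bytes: K' = 0a 10 25 b0 d5 61 00.
K' ⊕ ipad = 3c 26 13 86 e3 57 36.  K' ⊕ opad = 56 4c 79 ec 89 3d 5c.
Inner input = (K'⊕ipad) ∥ m = 3c 26 13 86 e3 57 36 ∥ 0a a8 fa 87 ad.
Inner hash: even-index sum = 663 mod 256 = 151; odd-index sum = 692 mod 256 = 180 → 97 b4.
Outer input = (K'⊕opad) ∥ inner = 56 4c 79 ec 89 3d 5c ∥ 97 b4.
Outer hash (tag): even-index sum = 616 mod 256 = 104; odd-index sum = 524 mod 256 = 12 → 68 0c.

680c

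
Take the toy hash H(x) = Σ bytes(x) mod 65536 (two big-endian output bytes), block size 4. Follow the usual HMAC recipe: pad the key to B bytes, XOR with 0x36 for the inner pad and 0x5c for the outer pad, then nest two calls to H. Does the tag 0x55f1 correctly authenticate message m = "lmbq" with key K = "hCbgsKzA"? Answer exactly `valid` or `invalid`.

invalid

Key "hCbgsKzA" = 68 43 62 67 73 4b 7a 41 is 8 bytes > B = 4, so hash it first: H(key) = 02 ed, then zero-pad to 4 bytes: K' = 02 ed 00 00.
K' ⊕ ipad = 34 db 36 36; K' ⊕ opad = 5e b1 5c 5c.
Inner hash: sum = 52+219+54+54+108+109+98+113 = 807 → 03 27.
Outer hash (recomputed tag): sum = 94+177+92+92+3+39 = 497 → 01 f1.
Recomputed tag = 01f1; claimed = 55f1 → mismatch.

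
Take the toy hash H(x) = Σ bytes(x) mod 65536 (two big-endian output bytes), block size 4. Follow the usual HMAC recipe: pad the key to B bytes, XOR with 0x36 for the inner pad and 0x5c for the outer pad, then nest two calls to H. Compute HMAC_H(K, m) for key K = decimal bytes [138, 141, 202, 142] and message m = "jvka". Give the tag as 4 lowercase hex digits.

Key decimal bytes [138, 141, 202, 142] = 8a 8d ca 8e is exactly B = 4 bytes: K' = 8a 8d ca 8e.
K' ⊕ ipad = bc bb fc b8.  K' ⊕ opad = d6 d1 96 d2.
Inner input = (K'⊕ipad) ∥ m = bc bb fc b8 ∥ 6a 76 6b 61.
Inner hash: sum = 188+187+252+184+106+118+107+97 = 1239 → 04 d7.
Outer input = (K'⊕opad) ∥ inner = d6 d1 96 d2 ∥ 04 d7.
Outer hash (tag): sum = 214+209+150+210+4+215 = 1002 → 03 ea.

03ea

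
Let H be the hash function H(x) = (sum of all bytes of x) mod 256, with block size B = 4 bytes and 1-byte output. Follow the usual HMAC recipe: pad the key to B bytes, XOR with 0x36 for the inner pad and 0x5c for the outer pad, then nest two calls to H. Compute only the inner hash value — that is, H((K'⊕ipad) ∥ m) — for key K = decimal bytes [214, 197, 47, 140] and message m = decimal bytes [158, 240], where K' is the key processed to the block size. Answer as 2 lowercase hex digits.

Key decimal bytes [214, 197, 47, 140] = d6 c5 2f 8c is exactly B = 4 bytes: K' = d6 c5 2f 8c.
K' ⊕ ipad = e0 f3 19 ba.
Inner input = e0 f3 19 ba ∥ 9e f0.
Inner hash: sum = 224+243+25+186+158+240 = 1076; mod 256 = 52 → 34.

34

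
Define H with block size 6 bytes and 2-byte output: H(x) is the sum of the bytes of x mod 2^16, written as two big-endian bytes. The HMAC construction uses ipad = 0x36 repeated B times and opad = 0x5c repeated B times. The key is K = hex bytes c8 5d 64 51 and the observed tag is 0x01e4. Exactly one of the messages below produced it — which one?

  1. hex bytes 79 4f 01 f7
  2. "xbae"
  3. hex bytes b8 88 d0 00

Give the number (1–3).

1

Key hex bytes c8 5d 64 51 is 4 bytes ≤ B = 6; zero-pad to 6 bytes: K' = c8 5d 64 51 00 00.
K' ⊕ ipad = fe 6b 52 67 36 36; K' ⊕ opad = 94 01 38 0d 5c 5c.
m1: inner = H(fe 6b 52 67 36 36 79 4f 01 f7) = 04 4e; tag = H(94 01 38 0d 5c 5c 04 4e) = 01e4 ← matches
m2: inner = H(fe 6b 52 67 36 36 78 62 61 65) = 04 2e; tag = H(94 01 38 0d 5c 5c 04 2e) = 01c4
m3: inner = H(fe 6b 52 67 36 36 b8 88 d0 00) = 04 9e; tag = H(94 01 38 0d 5c 5c 04 9e) = 0234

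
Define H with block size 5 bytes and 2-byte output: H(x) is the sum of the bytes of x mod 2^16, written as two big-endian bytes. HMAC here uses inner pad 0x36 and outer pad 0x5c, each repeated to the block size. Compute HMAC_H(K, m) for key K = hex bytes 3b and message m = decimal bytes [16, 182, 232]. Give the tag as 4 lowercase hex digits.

Key hex bytes 3b is 1 byte ≤ B = 5; zero-pad to 5 bytes: K' = 3b 00 00 00 00.
K' ⊕ ipad = 0d 36 36 36 36.  K' ⊕ opad = 67 5c 5c 5c 5c.
Inner input = (K'⊕ipad) ∥ m = 0d 36 36 36 36 ∥ 10 b6 e8.
Inner hash: sum = 13+54+54+54+54+16+182+232 = 659 → 02 93.
Outer input = (K'⊕opad) ∥ inner = 67 5c 5c 5c 5c ∥ 02 93.
Outer hash (tag): sum = 103+92+92+92+92+2+147 = 620 → 02 6c.

026c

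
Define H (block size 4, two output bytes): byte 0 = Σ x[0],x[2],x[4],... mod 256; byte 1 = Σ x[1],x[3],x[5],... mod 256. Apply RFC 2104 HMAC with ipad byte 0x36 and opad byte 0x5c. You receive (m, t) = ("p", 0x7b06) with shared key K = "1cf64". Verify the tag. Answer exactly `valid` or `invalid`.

invalid

Key "1cf64" = 31 63 66 36 34 is 5 bytes > B = 4, so hash it first: H(key) = cb 99, then zero-pad to 4 bytes: K' = cb 99 00 00.
K' ⊕ ipad = fd af 36 36; K' ⊕ opad = 97 c5 5c 5c.
Inner hash: even-index sum = 419 mod 256 = 163; odd-index sum = 229 mod 256 = 229 → a3 e5.
Outer hash (recomputed tag): even-index sum = 406 mod 256 = 150; odd-index sum = 518 mod 256 = 6 → 96 06.
Recomputed tag = 9606; claimed = 7b06 → mismatch.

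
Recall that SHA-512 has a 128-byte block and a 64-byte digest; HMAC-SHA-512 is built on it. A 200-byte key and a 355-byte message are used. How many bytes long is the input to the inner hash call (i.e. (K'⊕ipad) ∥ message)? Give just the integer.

Key is 200 > 128 bytes, so it is hashed to 64 bytes then zero-padded to 128: |K'| = 128.
Inner input = (K'⊕ipad) ∥ m → 128 + 355 = 483 bytes.

483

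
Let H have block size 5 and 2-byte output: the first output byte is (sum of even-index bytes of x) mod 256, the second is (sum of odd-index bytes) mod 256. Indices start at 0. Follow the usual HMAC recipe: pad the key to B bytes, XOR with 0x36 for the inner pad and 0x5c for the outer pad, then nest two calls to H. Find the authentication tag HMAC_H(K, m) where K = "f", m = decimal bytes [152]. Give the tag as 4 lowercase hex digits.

f674

Key "f" = 66 is 1 byte ≤ B = 5; zero-pad to 5 bytes: K' = 66 00 00 00 00.
K' ⊕ ipad = 50 36 36 36 36.  K' ⊕ opad = 3a 5c 5c 5c 5c.
Inner input = (K'⊕ipad) ∥ m = 50 36 36 36 36 ∥ 98.
Inner hash: even-index sum = 188 mod 256 = 188; odd-index sum = 260 mod 256 = 4 → bc 04.
Outer input = (K'⊕opad) ∥ inner = 3a 5c 5c 5c 5c ∥ bc 04.
Outer hash (tag): even-index sum = 246 mod 256 = 246; odd-index sum = 372 mod 256 = 116 → f6 74.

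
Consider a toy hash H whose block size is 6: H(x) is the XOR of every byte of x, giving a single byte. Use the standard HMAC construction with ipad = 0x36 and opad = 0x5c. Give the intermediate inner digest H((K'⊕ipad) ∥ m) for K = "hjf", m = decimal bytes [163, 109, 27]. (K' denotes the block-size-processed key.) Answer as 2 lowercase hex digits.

Key "hjf" = 68 6a 66 is 3 bytes ≤ B = 6; zero-pad to 6 bytes: K' = 68 6a 66 00 00 00.
K' ⊕ ipad = 5e 5c 50 36 36 36.
Inner input = 5e 5c 50 36 36 36 ∥ a3 6d 1b.
Inner hash: XOR 5e⊕5c⊕50⊕36⊕36⊕36⊕a3⊕6d⊕1b = b1.

b1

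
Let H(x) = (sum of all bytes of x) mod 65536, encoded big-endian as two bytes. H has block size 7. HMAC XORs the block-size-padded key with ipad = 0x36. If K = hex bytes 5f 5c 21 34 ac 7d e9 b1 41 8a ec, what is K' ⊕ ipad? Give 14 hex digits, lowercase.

33bc3636363636

Key hex bytes 5f 5c 21 34 ac 7d e9 b1 41 8a ec is 11 bytes > B = 7, so hash it first: H(key) = 05 8a, then zero-pad to 7 bytes: K' = 05 8a 00 00 00 00 00.
XOR each byte with 0x36: 05⊕36=33, 8a⊕36=bc, 00⊕36=36, 00⊕36=36, 00⊕36=36, 00⊕36=36, 00⊕36=36.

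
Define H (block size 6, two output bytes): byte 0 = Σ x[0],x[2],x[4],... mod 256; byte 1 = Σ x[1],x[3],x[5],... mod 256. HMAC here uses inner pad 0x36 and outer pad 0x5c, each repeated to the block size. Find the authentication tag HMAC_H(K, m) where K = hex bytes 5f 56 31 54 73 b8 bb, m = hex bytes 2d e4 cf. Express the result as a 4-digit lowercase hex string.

8a9a

Key hex bytes 5f 56 31 54 73 b8 bb is 7 bytes > B = 6, so hash it first: H(key) = be 62, then zero-pad to 6 bytes: K' = be 62 00 00 00 00.
K' ⊕ ipad = 88 54 36 36 36 36.  K' ⊕ opad = e2 3e 5c 5c 5c 5c.
Inner input = (K'⊕ipad) ∥ m = 88 54 36 36 36 36 ∥ 2d e4 cf.
Inner hash: even-index sum = 496 mod 256 = 240; odd-index sum = 420 mod 256 = 164 → f0 a4.
Outer input = (K'⊕opad) ∥ inner = e2 3e 5c 5c 5c 5c ∥ f0 a4.
Outer hash (tag): even-index sum = 650 mod 256 = 138; odd-index sum = 410 mod 256 = 154 → 8a 9a.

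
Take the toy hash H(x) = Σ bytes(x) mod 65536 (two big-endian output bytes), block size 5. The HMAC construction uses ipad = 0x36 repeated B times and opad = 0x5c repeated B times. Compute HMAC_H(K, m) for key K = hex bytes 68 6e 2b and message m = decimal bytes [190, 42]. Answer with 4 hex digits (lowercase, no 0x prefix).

01be

Key hex bytes 68 6e 2b is 3 bytes ≤ B = 5; zero-pad to 5 bytes: K' = 68 6e 2b 00 00.
K' ⊕ ipad = 5e 58 1d 36 36.  K' ⊕ opad = 34 32 77 5c 5c.
Inner input = (K'⊕ipad) ∥ m = 5e 58 1d 36 36 ∥ be 2a.
Inner hash: sum = 94+88+29+54+54+190+42 = 551 → 02 27.
Outer input = (K'⊕opad) ∥ inner = 34 32 77 5c 5c ∥ 02 27.
Outer hash (tag): sum = 52+50+119+92+92+2+39 = 446 → 01 be.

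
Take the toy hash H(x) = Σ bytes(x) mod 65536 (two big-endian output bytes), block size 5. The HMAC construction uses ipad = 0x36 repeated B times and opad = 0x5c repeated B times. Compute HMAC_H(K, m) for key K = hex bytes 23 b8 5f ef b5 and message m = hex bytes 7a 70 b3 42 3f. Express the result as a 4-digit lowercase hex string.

Key hex bytes 23 b8 5f ef b5 is exactly B = 5 bytes: K' = 23 b8 5f ef b5.
K' ⊕ ipad = 15 8e 69 d9 83.  K' ⊕ opad = 7f e4 03 b3 e9.
Inner input = (K'⊕ipad) ∥ m = 15 8e 69 d9 83 ∥ 7a 70 b3 42 3f.
Inner hash: sum = 21+142+105+217+131+122+112+179+66+63 = 1158 → 04 86.
Outer input = (K'⊕opad) ∥ inner = 7f e4 03 b3 e9 ∥ 04 86.
Outer hash (tag): sum = 127+228+3+179+233+4+134 = 908 → 03 8c.

038c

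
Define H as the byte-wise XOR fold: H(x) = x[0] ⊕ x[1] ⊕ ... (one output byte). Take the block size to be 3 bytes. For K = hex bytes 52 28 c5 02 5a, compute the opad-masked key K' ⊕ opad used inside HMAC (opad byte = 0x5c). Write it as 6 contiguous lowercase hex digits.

Key hex bytes 52 28 c5 02 5a is 5 bytes > B = 3, so hash it first: H(key) = e7, then zero-pad to 3 bytes: K' = e7 00 00.
XOR each byte with 0x5c: e7⊕5c=bb, 00⊕5c=5c, 00⊕5c=5c.

bb5c5c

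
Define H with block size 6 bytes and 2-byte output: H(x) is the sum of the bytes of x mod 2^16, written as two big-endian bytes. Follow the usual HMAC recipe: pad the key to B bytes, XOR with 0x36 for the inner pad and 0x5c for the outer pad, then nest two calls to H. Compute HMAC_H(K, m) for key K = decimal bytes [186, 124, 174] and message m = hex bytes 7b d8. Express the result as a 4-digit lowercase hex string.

0372

Key decimal bytes [186, 124, 174] = ba 7c ae is 3 bytes ≤ B = 6; zero-pad to 6 bytes: K' = ba 7c ae 00 00 00.
K' ⊕ ipad = 8c 4a 98 36 36 36.  K' ⊕ opad = e6 20 f2 5c 5c 5c.
Inner input = (K'⊕ipad) ∥ m = 8c 4a 98 36 36 36 ∥ 7b d8.
Inner hash: sum = 140+74+152+54+54+54+123+216 = 867 → 03 63.
Outer input = (K'⊕opad) ∥ inner = e6 20 f2 5c 5c 5c ∥ 03 63.
Outer hash (tag): sum = 230+32+242+92+92+92+3+99 = 882 → 03 72.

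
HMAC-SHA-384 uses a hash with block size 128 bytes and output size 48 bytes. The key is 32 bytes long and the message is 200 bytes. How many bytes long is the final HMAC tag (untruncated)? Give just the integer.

The tag is one SHA-384 digest: 48 bytes.

48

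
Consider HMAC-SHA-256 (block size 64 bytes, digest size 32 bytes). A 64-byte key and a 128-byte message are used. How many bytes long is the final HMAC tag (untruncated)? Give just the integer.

32

The tag is one SHA-256 digest: 32 bytes.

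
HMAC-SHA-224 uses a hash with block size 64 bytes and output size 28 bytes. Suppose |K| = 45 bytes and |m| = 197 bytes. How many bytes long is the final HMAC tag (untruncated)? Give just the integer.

28

The tag is one SHA-224 digest: 28 bytes.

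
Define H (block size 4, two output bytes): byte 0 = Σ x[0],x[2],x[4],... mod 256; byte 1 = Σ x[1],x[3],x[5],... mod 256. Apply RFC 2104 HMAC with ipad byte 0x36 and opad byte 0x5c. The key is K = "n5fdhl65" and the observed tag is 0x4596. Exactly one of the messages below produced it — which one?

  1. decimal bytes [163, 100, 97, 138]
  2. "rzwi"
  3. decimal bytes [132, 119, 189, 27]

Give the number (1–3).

3

Key "n5fdhl65" = 6e 35 66 64 68 6c 36 35 is 8 bytes > B = 4, so hash it first: H(key) = 72 3a, then zero-pad to 4 bytes: K' = 72 3a 00 00.
K' ⊕ ipad = 44 0c 36 36; K' ⊕ opad = 2e 66 5c 5c.
m1: inner = H(44 0c 36 36 a3 64 61 8a) = 7e 30; tag = H(2e 66 5c 5c 7e 30) = 08f2
m2: inner = H(44 0c 36 36 72 7a 77 69) = 63 25; tag = H(2e 66 5c 5c 63 25) = ede7
m3: inner = H(44 0c 36 36 84 77 bd 1b) = bb d4; tag = H(2e 66 5c 5c bb d4) = 4596 ← matches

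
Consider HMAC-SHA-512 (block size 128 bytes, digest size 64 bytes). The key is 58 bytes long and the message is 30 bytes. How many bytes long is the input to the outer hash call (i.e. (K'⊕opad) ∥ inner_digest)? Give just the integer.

192

Key is 58 ≤ 128 bytes, zero-padded: |K'| = 128.
Outer input = (K'⊕opad) ∥ H(inner) → 128 + 64 = 192 bytes.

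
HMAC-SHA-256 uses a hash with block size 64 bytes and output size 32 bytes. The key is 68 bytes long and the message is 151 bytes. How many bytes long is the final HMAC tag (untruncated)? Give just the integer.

The tag is one SHA-256 digest: 32 bytes.

32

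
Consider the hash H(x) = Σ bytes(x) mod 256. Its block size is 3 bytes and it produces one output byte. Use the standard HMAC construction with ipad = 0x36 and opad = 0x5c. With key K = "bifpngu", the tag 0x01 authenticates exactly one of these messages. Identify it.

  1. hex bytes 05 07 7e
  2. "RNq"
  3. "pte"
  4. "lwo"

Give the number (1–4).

Key "bifpngu" = 62 69 66 70 6e 67 75 is 7 bytes > B = 3, so hash it first: H(key) = eb, then zero-pad to 3 bytes: K' = eb 00 00.
K' ⊕ ipad = dd 36 36; K' ⊕ opad = b7 5c 5c.
m1: inner = H(dd 36 36 05 07 7e) = d3; tag = H(b7 5c 5c d3) = 42
m2: inner = H(dd 36 36 52 4e 71) = 5a; tag = H(b7 5c 5c 5a) = c9
m3: inner = H(dd 36 36 70 74 65) = 92; tag = H(b7 5c 5c 92) = 01 ← matches
m4: inner = H(dd 36 36 6c 77 6f) = 9b; tag = H(b7 5c 5c 9b) = 0a

3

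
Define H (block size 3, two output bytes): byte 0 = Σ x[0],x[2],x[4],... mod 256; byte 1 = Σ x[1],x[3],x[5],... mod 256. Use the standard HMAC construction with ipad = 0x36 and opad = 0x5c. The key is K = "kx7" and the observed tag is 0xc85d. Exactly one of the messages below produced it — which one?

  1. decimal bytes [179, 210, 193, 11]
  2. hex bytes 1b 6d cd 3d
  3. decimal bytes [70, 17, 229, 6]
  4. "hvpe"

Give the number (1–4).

Key "kx7" = 6b 78 37 is exactly B = 3 bytes: K' = 6b 78 37.
K' ⊕ ipad = 5d 4e 01; K' ⊕ opad = 37 24 6b.
m1: inner = H(5d 4e 01 b3 d2 c1 0b) = 3b c2; tag = H(37 24 6b 3b c2) = 645f
m2: inner = H(5d 4e 01 1b 6d cd 3d) = 08 36; tag = H(37 24 6b 08 36) = d82c
m3: inner = H(5d 4e 01 46 11 e5 06) = 75 79; tag = H(37 24 6b 75 79) = 1b99
m4: inner = H(5d 4e 01 68 76 70 65) = 39 26; tag = H(37 24 6b 39 26) = c85d ← matches

4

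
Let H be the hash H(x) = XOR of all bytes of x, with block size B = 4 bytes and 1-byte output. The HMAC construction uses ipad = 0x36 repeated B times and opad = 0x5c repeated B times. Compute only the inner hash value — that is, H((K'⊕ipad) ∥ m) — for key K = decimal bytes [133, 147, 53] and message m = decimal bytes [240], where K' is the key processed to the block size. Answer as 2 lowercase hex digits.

Key decimal bytes [133, 147, 53] = 85 93 35 is 3 bytes ≤ B = 4; zero-pad to 4 bytes: K' = 85 93 35 00.
K' ⊕ ipad = b3 a5 03 36.
Inner input = b3 a5 03 36 ∥ f0.
Inner hash: XOR b3⊕a5⊕03⊕36⊕f0 = d3.

d3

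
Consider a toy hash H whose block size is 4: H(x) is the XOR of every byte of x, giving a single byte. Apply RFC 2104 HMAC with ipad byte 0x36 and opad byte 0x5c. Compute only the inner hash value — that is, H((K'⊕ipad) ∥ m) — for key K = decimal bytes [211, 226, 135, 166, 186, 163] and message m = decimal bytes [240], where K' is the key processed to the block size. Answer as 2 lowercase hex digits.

Key decimal bytes [211, 226, 135, 166, 186, 163] = d3 e2 87 a6 ba a3 is 6 bytes > B = 4, so hash it first: H(key) = 09, then zero-pad to 4 bytes: K' = 09 00 00 00.
K' ⊕ ipad = 3f 36 36 36.
Inner input = 3f 36 36 36 ∥ f0.
Inner hash: XOR 3f⊕36⊕36⊕36⊕f0 = f9.

f9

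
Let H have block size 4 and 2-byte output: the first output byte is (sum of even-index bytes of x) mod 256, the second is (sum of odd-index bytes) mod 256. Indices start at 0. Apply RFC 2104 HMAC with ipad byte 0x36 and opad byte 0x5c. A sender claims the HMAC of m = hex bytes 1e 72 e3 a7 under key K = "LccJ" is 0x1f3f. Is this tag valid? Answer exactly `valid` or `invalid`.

Key "LccJ" = 4c 63 63 4a is exactly B = 4 bytes: K' = 4c 63 63 4a.
K' ⊕ ipad = 7a 55 55 7c; K' ⊕ opad = 10 3f 3f 16.
Inner hash: even-index sum = 464 mod 256 = 208; odd-index sum = 490 mod 256 = 234 → d0 ea.
Outer hash (recomputed tag): even-index sum = 287 mod 256 = 31; odd-index sum = 319 mod 256 = 63 → 1f 3f.
Recomputed tag = 1f3f; claimed = 1f3f → match.

valid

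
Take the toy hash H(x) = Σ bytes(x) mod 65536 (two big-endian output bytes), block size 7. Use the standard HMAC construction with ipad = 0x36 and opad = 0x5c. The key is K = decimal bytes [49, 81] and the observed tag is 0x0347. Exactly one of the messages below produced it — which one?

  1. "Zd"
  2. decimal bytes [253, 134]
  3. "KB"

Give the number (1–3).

2

Key decimal bytes [49, 81] = 31 51 is 2 bytes ≤ B = 7; zero-pad to 7 bytes: K' = 31 51 00 00 00 00 00.
K' ⊕ ipad = 07 67 36 36 36 36 36; K' ⊕ opad = 6d 0d 5c 5c 5c 5c 5c.
m1: inner = H(07 67 36 36 36 36 36 5a 64) = 02 3a; tag = H(6d 0d 5c 5c 5c 5c 5c 02 3a) = 0282
m2: inner = H(07 67 36 36 36 36 36 fd 86) = 02 ff; tag = H(6d 0d 5c 5c 5c 5c 5c 02 ff) = 0347 ← matches
m3: inner = H(07 67 36 36 36 36 36 4b 42) = 02 09; tag = H(6d 0d 5c 5c 5c 5c 5c 02 09) = 0251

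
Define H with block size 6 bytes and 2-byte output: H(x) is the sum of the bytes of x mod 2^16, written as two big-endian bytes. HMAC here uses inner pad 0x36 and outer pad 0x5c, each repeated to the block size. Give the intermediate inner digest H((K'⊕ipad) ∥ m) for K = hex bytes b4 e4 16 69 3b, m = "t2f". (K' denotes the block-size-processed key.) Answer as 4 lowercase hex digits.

Key hex bytes b4 e4 16 69 3b is 5 bytes ≤ B = 6; zero-pad to 6 bytes: K' = b4 e4 16 69 3b 00.
K' ⊕ ipad = 82 d2 20 5f 0d 36.
Inner input = 82 d2 20 5f 0d 36 ∥ 74 32 66.
Inner hash: sum = 130+210+32+95+13+54+116+50+102 = 802 → 03 22.

0322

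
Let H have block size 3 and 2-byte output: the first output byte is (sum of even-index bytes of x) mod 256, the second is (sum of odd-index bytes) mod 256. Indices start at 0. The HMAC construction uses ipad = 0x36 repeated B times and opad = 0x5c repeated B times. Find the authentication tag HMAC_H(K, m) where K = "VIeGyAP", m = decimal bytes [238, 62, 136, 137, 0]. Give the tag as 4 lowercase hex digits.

913c

Key "VIeGyAP" = 56 49 65 47 79 41 50 is 7 bytes > B = 3, so hash it first: H(key) = 84 d1, then zero-pad to 3 bytes: K' = 84 d1 00.
K' ⊕ ipad = b2 e7 36.  K' ⊕ opad = d8 8d 5c.
Inner input = (K'⊕ipad) ∥ m = b2 e7 36 ∥ ee 3e 88 89 00.
Inner hash: even-index sum = 431 mod 256 = 175; odd-index sum = 605 mod 256 = 93 → af 5d.
Outer input = (K'⊕opad) ∥ inner = d8 8d 5c ∥ af 5d.
Outer hash (tag): even-index sum = 401 mod 256 = 145; odd-index sum = 316 mod 256 = 60 → 91 3c.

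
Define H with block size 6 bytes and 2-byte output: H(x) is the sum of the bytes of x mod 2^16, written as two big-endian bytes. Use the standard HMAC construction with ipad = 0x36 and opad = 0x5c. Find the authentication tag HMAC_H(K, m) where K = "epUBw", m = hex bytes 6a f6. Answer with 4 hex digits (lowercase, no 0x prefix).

015d

Key "epUBw" = 65 70 55 42 77 is 5 bytes ≤ B = 6; zero-pad to 6 bytes: K' = 65 70 55 42 77 00.
K' ⊕ ipad = 53 46 63 74 41 36.  K' ⊕ opad = 39 2c 09 1e 2b 5c.
Inner input = (K'⊕ipad) ∥ m = 53 46 63 74 41 36 ∥ 6a f6.
Inner hash: sum = 83+70+99+116+65+54+106+246 = 839 → 03 47.
Outer input = (K'⊕opad) ∥ inner = 39 2c 09 1e 2b 5c ∥ 03 47.
Outer hash (tag): sum = 57+44+9+30+43+92+3+71 = 349 → 01 5d.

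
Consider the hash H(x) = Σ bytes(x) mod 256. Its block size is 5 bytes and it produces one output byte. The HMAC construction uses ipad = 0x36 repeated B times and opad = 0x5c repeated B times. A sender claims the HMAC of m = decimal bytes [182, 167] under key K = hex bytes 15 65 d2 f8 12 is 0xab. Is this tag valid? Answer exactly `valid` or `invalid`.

valid

Key hex bytes 15 65 d2 f8 12 is exactly B = 5 bytes: K' = 15 65 d2 f8 12.
K' ⊕ ipad = 23 53 e4 ce 24; K' ⊕ opad = 49 39 8e a4 4e.
Inner hash: sum = 35+83+228+206+36+182+167 = 937; mod 256 = 169 → a9.
Outer hash (recomputed tag): sum = 73+57+142+164+78+169 = 683; mod 256 = 171 → ab.
Recomputed tag = ab; claimed = ab → match.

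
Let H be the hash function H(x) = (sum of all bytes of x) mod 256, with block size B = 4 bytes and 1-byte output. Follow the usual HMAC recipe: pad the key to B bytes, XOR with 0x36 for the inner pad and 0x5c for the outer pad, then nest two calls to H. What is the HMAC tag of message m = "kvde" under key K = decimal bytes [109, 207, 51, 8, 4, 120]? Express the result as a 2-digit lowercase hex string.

d4

Key decimal bytes [109, 207, 51, 8, 4, 120] = 6d cf 33 08 04 78 is 6 bytes > B = 4, so hash it first: H(key) = f3, then zero-pad to 4 bytes: K' = f3 00 00 00.
K' ⊕ ipad = c5 36 36 36.  K' ⊕ opad = af 5c 5c 5c.
Inner input = (K'⊕ipad) ∥ m = c5 36 36 36 ∥ 6b 76 64 65.
Inner hash: sum = 197+54+54+54+107+118+100+101 = 785; mod 256 = 17 → 11.
Outer input = (K'⊕opad) ∥ inner = af 5c 5c 5c ∥ 11.
Outer hash (tag): sum = 175+92+92+92+17 = 468; mod 256 = 212 → d4.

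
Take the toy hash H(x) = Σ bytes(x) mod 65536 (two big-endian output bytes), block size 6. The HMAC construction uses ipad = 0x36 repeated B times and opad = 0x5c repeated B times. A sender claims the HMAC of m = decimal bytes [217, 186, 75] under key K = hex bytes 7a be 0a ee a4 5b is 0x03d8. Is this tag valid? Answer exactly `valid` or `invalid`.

Key hex bytes 7a be 0a ee a4 5b is exactly B = 6 bytes: K' = 7a be 0a ee a4 5b.
K' ⊕ ipad = 4c 88 3c d8 92 6d; K' ⊕ opad = 26 e2 56 b2 f8 07.
Inner hash: sum = 76+136+60+216+146+109+217+186+75 = 1221 → 04 c5.
Outer hash (recomputed tag): sum = 38+226+86+178+248+7+4+197 = 984 → 03 d8.
Recomputed tag = 03d8; claimed = 03d8 → match.

valid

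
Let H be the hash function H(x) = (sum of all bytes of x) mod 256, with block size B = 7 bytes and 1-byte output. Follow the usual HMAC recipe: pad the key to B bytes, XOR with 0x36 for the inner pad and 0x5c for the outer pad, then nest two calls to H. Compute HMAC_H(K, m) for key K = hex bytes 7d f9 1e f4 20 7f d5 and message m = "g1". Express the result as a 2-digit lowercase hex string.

Key hex bytes 7d f9 1e f4 20 7f d5 is exactly B = 7 bytes: K' = 7d f9 1e f4 20 7f d5.
K' ⊕ ipad = 4b cf 28 c2 16 49 e3.  K' ⊕ opad = 21 a5 42 a8 7c 23 89.
Inner input = (K'⊕ipad) ∥ m = 4b cf 28 c2 16 49 e3 ∥ 67 31.
Inner hash: sum = 75+207+40+194+22+73+227+103+49 = 990; mod 256 = 222 → de.
Outer input = (K'⊕opad) ∥ inner = 21 a5 42 a8 7c 23 89 ∥ de.
Outer hash (tag): sum = 33+165+66+168+124+35+137+222 = 950; mod 256 = 182 → b6.

b6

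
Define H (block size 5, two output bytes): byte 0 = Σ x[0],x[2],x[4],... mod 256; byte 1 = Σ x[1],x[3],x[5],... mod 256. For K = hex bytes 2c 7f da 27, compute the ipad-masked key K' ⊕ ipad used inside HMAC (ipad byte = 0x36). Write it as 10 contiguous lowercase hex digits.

Key hex bytes 2c 7f da 27 is 4 bytes ≤ B = 5; zero-pad to 5 bytes: K' = 2c 7f da 27 00.
XOR each byte with 0x36: 2c⊕36=1a, 7f⊕36=49, da⊕36=ec, 27⊕36=11, 00⊕36=36.

1a49ec1136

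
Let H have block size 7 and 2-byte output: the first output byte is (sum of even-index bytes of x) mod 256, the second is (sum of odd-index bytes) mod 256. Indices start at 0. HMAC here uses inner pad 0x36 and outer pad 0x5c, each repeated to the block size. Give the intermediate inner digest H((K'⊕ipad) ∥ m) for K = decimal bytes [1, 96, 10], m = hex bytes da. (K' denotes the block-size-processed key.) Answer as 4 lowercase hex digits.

df9c

Key decimal bytes [1, 96, 10] = 01 60 0a is 3 bytes ≤ B = 7; zero-pad to 7 bytes: K' = 01 60 0a 00 00 00 00.
K' ⊕ ipad = 37 56 3c 36 36 36 36.
Inner input = 37 56 3c 36 36 36 36 ∥ da.
Inner hash: even-index sum = 223 mod 256 = 223; odd-index sum = 412 mod 256 = 156 → df 9c.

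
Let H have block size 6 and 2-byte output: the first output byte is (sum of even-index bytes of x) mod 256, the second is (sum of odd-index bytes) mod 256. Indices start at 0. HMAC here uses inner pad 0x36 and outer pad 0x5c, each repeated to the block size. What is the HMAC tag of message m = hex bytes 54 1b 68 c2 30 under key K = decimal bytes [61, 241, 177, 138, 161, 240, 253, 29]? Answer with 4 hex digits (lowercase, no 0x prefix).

Key decimal bytes [61, 241, 177, 138, 161, 240, 253, 29] = 3d f1 b1 8a a1 f0 fd 1d is 8 bytes > B = 6, so hash it first: H(key) = 8c 88, then zero-pad to 6 bytes: K' = 8c 88 00 00 00 00.
K' ⊕ ipad = ba be 36 36 36 36.  K' ⊕ opad = d0 d4 5c 5c 5c 5c.
Inner input = (K'⊕ipad) ∥ m = ba be 36 36 36 36 ∥ 54 1b 68 c2 30.
Inner hash: even-index sum = 530 mod 256 = 18; odd-index sum = 519 mod 256 = 7 → 12 07.
Outer input = (K'⊕opad) ∥ inner = d0 d4 5c 5c 5c 5c ∥ 12 07.
Outer hash (tag): even-index sum = 410 mod 256 = 154; odd-index sum = 403 mod 256 = 147 → 9a 93.

9a93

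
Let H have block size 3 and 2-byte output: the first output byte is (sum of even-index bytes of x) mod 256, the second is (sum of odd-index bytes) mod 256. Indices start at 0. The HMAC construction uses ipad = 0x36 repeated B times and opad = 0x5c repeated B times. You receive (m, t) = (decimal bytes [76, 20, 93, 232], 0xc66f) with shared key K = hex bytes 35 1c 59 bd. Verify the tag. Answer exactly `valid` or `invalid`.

Key hex bytes 35 1c 59 bd is 4 bytes > B = 3, so hash it first: H(key) = 8e d9, then zero-pad to 3 bytes: K' = 8e d9 00.
K' ⊕ ipad = b8 ef 36; K' ⊕ opad = d2 85 5c.
Inner hash: even-index sum = 490 mod 256 = 234; odd-index sum = 408 mod 256 = 152 → ea 98.
Outer hash (recomputed tag): even-index sum = 454 mod 256 = 198; odd-index sum = 367 mod 256 = 111 → c6 6f.
Recomputed tag = c66f; claimed = c66f → match.

valid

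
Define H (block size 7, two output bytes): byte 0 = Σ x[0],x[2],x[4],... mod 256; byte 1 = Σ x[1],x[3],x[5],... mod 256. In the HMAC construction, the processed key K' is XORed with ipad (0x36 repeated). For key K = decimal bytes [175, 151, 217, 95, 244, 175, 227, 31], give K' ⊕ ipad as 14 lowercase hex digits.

Key decimal bytes [175, 151, 217, 95, 244, 175, 227, 31] = af 97 d9 5f f4 af e3 1f is 8 bytes > B = 7, so hash it first: H(key) = 5f c4, then zero-pad to 7 bytes: K' = 5f c4 00 00 00 00 00.
XOR each byte with 0x36: 5f⊕36=69, c4⊕36=f2, 00⊕36=36, 00⊕36=36, 00⊕36=36, 00⊕36=36, 00⊕36=36.

69f23636363636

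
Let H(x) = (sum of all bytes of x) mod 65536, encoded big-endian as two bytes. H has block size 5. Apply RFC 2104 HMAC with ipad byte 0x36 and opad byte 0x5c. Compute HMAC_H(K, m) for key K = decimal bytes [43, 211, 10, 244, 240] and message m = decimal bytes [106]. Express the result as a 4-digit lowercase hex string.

02e3

Key decimal bytes [43, 211, 10, 244, 240] = 2b d3 0a f4 f0 is exactly B = 5 bytes: K' = 2b d3 0a f4 f0.
K' ⊕ ipad = 1d e5 3c c2 c6.  K' ⊕ opad = 77 8f 56 a8 ac.
Inner input = (K'⊕ipad) ∥ m = 1d e5 3c c2 c6 ∥ 6a.
Inner hash: sum = 29+229+60+194+198+106 = 816 → 03 30.
Outer input = (K'⊕opad) ∥ inner = 77 8f 56 a8 ac ∥ 03 30.
Outer hash (tag): sum = 119+143+86+168+172+3+48 = 739 → 02 e3.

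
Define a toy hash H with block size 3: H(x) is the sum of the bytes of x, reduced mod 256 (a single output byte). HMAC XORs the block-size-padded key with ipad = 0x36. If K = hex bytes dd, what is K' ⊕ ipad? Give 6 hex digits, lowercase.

Key hex bytes dd is 1 byte ≤ B = 3; zero-pad to 3 bytes: K' = dd 00 00.
XOR each byte with 0x36: dd⊕36=eb, 00⊕36=36, 00⊕36=36.

eb3636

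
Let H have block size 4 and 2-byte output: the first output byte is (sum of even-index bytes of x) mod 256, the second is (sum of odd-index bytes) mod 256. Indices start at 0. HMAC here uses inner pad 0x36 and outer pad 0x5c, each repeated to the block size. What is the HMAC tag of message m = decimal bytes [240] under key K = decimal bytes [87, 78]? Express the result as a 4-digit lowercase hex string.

ee1c

Key decimal bytes [87, 78] = 57 4e is 2 bytes ≤ B = 4; zero-pad to 4 bytes: K' = 57 4e 00 00.
K' ⊕ ipad = 61 78 36 36.  K' ⊕ opad = 0b 12 5c 5c.
Inner input = (K'⊕ipad) ∥ m = 61 78 36 36 ∥ f0.
Inner hash: even-index sum = 391 mod 256 = 135; odd-index sum = 174 mod 256 = 174 → 87 ae.
Outer input = (K'⊕opad) ∥ inner = 0b 12 5c 5c ∥ 87 ae.
Outer hash (tag): even-index sum = 238 mod 256 = 238; odd-index sum = 284 mod 256 = 28 → ee 1c.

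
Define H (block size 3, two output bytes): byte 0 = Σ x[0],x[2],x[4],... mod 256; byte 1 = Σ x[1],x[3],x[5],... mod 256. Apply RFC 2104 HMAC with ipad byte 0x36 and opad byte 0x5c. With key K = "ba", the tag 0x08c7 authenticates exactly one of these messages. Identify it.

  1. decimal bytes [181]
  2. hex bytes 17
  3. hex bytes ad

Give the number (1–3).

2

Key "ba" = 62 61 is 2 bytes ≤ B = 3; zero-pad to 3 bytes: K' = 62 61 00.
K' ⊕ ipad = 54 57 36; K' ⊕ opad = 3e 3d 5c.
m1: inner = H(54 57 36 b5) = 8a 0c; tag = H(3e 3d 5c 8a 0c) = a6c7
m2: inner = H(54 57 36 17) = 8a 6e; tag = H(3e 3d 5c 8a 6e) = 08c7 ← matches
m3: inner = H(54 57 36 ad) = 8a 04; tag = H(3e 3d 5c 8a 04) = 9ec7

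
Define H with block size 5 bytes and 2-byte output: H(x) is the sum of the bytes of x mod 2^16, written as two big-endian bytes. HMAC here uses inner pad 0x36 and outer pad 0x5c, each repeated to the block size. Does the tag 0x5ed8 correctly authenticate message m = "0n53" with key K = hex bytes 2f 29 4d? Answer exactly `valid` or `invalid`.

Key hex bytes 2f 29 4d is 3 bytes ≤ B = 5; zero-pad to 5 bytes: K' = 2f 29 4d 00 00.
K' ⊕ ipad = 19 1f 7b 36 36; K' ⊕ opad = 73 75 11 5c 5c.
Inner hash: sum = 25+31+123+54+54+48+110+53+51 = 549 → 02 25.
Outer hash (recomputed tag): sum = 115+117+17+92+92+2+37 = 472 → 01 d8.
Recomputed tag = 01d8; claimed = 5ed8 → mismatch.

invalid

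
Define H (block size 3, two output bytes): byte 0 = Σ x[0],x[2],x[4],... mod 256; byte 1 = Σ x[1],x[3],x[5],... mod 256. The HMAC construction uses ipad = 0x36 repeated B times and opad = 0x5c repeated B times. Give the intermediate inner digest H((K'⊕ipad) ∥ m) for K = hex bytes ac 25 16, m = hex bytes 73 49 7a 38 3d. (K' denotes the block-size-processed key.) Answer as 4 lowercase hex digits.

Key hex bytes ac 25 16 is exactly B = 3 bytes: K' = ac 25 16.
K' ⊕ ipad = 9a 13 20.
Inner input = 9a 13 20 ∥ 73 49 7a 38 3d.
Inner hash: even-index sum = 315 mod 256 = 59; odd-index sum = 317 mod 256 = 61 → 3b 3d.

3b3d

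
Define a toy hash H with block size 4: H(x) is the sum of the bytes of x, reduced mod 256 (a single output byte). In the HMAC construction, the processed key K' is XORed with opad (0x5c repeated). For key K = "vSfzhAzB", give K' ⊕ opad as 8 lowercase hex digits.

525c5c5c

Key "vSfzhAzB" = 76 53 66 7a 68 41 7a 42 is 8 bytes > B = 4, so hash it first: H(key) = 0e, then zero-pad to 4 bytes: K' = 0e 00 00 00.
XOR each byte with 0x5c: 0e⊕5c=52, 00⊕5c=5c, 00⊕5c=5c, 00⊕5c=5c.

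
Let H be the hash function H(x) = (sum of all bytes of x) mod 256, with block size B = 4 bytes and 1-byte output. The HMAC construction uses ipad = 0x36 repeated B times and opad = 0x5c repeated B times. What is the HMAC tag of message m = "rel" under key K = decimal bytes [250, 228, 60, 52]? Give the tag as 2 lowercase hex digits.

13

Key decimal bytes [250, 228, 60, 52] = fa e4 3c 34 is exactly B = 4 bytes: K' = fa e4 3c 34.
K' ⊕ ipad = cc d2 0a 02.  K' ⊕ opad = a6 b8 60 68.
Inner input = (K'⊕ipad) ∥ m = cc d2 0a 02 ∥ 72 65 6c.
Inner hash: sum = 204+210+10+2+114+101+108 = 749; mod 256 = 237 → ed.
Outer input = (K'⊕opad) ∥ inner = a6 b8 60 68 ∥ ed.
Outer hash (tag): sum = 166+184+96+104+237 = 787; mod 256 = 19 → 13.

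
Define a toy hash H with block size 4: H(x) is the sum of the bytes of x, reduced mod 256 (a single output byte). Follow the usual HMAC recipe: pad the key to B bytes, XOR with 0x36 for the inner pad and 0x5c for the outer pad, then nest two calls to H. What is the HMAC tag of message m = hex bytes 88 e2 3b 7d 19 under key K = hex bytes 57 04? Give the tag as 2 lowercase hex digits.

Key hex bytes 57 04 is 2 bytes ≤ B = 4; zero-pad to 4 bytes: K' = 57 04 00 00.
K' ⊕ ipad = 61 32 36 36.  K' ⊕ opad = 0b 58 5c 5c.
Inner input = (K'⊕ipad) ∥ m = 61 32 36 36 ∥ 88 e2 3b 7d 19.
Inner hash: sum = 97+50+54+54+136+226+59+125+25 = 826; mod 256 = 58 → 3a.
Outer input = (K'⊕opad) ∥ inner = 0b 58 5c 5c ∥ 3a.
Outer hash (tag): sum = 11+88+92+92+58 = 341; mod 256 = 85 → 55.

55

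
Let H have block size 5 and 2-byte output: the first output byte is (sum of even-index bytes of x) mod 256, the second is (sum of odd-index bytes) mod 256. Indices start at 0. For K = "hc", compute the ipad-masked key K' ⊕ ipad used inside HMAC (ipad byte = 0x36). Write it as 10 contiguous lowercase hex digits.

5e55363636

Key "hc" = 68 63 is 2 bytes ≤ B = 5; zero-pad to 5 bytes: K' = 68 63 00 00 00.
XOR each byte with 0x36: 68⊕36=5e, 63⊕36=55, 00⊕36=36, 00⊕36=36, 00⊕36=36.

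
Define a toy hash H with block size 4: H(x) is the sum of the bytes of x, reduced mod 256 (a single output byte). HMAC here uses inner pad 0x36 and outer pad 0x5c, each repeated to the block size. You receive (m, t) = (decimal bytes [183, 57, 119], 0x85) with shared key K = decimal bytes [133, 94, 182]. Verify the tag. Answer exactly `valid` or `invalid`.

Key decimal bytes [133, 94, 182] = 85 5e b6 is 3 bytes ≤ B = 4; zero-pad to 4 bytes: K' = 85 5e b6 00.
K' ⊕ ipad = b3 68 80 36; K' ⊕ opad = d9 02 ea 5c.
Inner hash: sum = 179+104+128+54+183+57+119 = 824; mod 256 = 56 → 38.
Outer hash (recomputed tag): sum = 217+2+234+92+56 = 601; mod 256 = 89 → 59.
Recomputed tag = 59; claimed = 85 → mismatch.

invalid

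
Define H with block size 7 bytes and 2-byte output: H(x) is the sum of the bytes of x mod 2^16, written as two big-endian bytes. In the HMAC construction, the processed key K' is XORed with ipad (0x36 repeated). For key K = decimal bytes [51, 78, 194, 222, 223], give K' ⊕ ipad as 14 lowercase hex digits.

Key decimal bytes [51, 78, 194, 222, 223] = 33 4e c2 de df is 5 bytes ≤ B = 7; zero-pad to 7 bytes: K' = 33 4e c2 de df 00 00.
XOR each byte with 0x36: 33⊕36=05, 4e⊕36=78, c2⊕36=f4, de⊕36=e8, df⊕36=e9, 00⊕36=36, 00⊕36=36.

0578f4e8e93636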